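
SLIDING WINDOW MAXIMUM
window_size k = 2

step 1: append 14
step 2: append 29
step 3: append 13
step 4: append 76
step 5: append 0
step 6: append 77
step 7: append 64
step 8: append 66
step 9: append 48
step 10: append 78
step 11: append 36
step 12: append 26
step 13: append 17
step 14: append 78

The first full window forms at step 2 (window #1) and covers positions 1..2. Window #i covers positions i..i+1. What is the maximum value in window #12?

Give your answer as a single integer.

Answer: 26

Derivation:
step 1: append 14 -> window=[14] (not full yet)
step 2: append 29 -> window=[14, 29] -> max=29
step 3: append 13 -> window=[29, 13] -> max=29
step 4: append 76 -> window=[13, 76] -> max=76
step 5: append 0 -> window=[76, 0] -> max=76
step 6: append 77 -> window=[0, 77] -> max=77
step 7: append 64 -> window=[77, 64] -> max=77
step 8: append 66 -> window=[64, 66] -> max=66
step 9: append 48 -> window=[66, 48] -> max=66
step 10: append 78 -> window=[48, 78] -> max=78
step 11: append 36 -> window=[78, 36] -> max=78
step 12: append 26 -> window=[36, 26] -> max=36
step 13: append 17 -> window=[26, 17] -> max=26
Window #12 max = 26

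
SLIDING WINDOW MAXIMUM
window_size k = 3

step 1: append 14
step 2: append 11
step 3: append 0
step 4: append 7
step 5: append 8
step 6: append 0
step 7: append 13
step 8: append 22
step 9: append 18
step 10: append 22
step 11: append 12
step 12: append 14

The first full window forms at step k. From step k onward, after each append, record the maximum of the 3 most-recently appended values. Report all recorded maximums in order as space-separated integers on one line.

Answer: 14 11 8 8 13 22 22 22 22 22

Derivation:
step 1: append 14 -> window=[14] (not full yet)
step 2: append 11 -> window=[14, 11] (not full yet)
step 3: append 0 -> window=[14, 11, 0] -> max=14
step 4: append 7 -> window=[11, 0, 7] -> max=11
step 5: append 8 -> window=[0, 7, 8] -> max=8
step 6: append 0 -> window=[7, 8, 0] -> max=8
step 7: append 13 -> window=[8, 0, 13] -> max=13
step 8: append 22 -> window=[0, 13, 22] -> max=22
step 9: append 18 -> window=[13, 22, 18] -> max=22
step 10: append 22 -> window=[22, 18, 22] -> max=22
step 11: append 12 -> window=[18, 22, 12] -> max=22
step 12: append 14 -> window=[22, 12, 14] -> max=22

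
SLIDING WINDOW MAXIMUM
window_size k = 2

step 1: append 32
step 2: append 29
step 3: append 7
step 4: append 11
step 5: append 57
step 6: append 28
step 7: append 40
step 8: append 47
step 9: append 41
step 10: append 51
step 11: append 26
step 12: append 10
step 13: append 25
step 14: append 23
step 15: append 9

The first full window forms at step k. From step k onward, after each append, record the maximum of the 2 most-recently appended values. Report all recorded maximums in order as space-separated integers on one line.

step 1: append 32 -> window=[32] (not full yet)
step 2: append 29 -> window=[32, 29] -> max=32
step 3: append 7 -> window=[29, 7] -> max=29
step 4: append 11 -> window=[7, 11] -> max=11
step 5: append 57 -> window=[11, 57] -> max=57
step 6: append 28 -> window=[57, 28] -> max=57
step 7: append 40 -> window=[28, 40] -> max=40
step 8: append 47 -> window=[40, 47] -> max=47
step 9: append 41 -> window=[47, 41] -> max=47
step 10: append 51 -> window=[41, 51] -> max=51
step 11: append 26 -> window=[51, 26] -> max=51
step 12: append 10 -> window=[26, 10] -> max=26
step 13: append 25 -> window=[10, 25] -> max=25
step 14: append 23 -> window=[25, 23] -> max=25
step 15: append 9 -> window=[23, 9] -> max=23

Answer: 32 29 11 57 57 40 47 47 51 51 26 25 25 23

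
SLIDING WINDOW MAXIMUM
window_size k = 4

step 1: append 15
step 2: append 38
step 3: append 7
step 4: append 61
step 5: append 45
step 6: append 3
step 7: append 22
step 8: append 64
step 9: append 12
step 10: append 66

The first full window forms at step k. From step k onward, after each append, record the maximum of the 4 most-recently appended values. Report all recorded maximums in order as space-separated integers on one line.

step 1: append 15 -> window=[15] (not full yet)
step 2: append 38 -> window=[15, 38] (not full yet)
step 3: append 7 -> window=[15, 38, 7] (not full yet)
step 4: append 61 -> window=[15, 38, 7, 61] -> max=61
step 5: append 45 -> window=[38, 7, 61, 45] -> max=61
step 6: append 3 -> window=[7, 61, 45, 3] -> max=61
step 7: append 22 -> window=[61, 45, 3, 22] -> max=61
step 8: append 64 -> window=[45, 3, 22, 64] -> max=64
step 9: append 12 -> window=[3, 22, 64, 12] -> max=64
step 10: append 66 -> window=[22, 64, 12, 66] -> max=66

Answer: 61 61 61 61 64 64 66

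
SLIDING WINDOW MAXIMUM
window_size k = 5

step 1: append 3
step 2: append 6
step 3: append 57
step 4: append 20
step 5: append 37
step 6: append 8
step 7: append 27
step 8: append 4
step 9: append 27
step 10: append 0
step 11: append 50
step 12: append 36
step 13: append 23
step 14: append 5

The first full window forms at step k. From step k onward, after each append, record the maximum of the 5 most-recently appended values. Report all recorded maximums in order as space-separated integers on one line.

Answer: 57 57 57 37 37 27 50 50 50 50

Derivation:
step 1: append 3 -> window=[3] (not full yet)
step 2: append 6 -> window=[3, 6] (not full yet)
step 3: append 57 -> window=[3, 6, 57] (not full yet)
step 4: append 20 -> window=[3, 6, 57, 20] (not full yet)
step 5: append 37 -> window=[3, 6, 57, 20, 37] -> max=57
step 6: append 8 -> window=[6, 57, 20, 37, 8] -> max=57
step 7: append 27 -> window=[57, 20, 37, 8, 27] -> max=57
step 8: append 4 -> window=[20, 37, 8, 27, 4] -> max=37
step 9: append 27 -> window=[37, 8, 27, 4, 27] -> max=37
step 10: append 0 -> window=[8, 27, 4, 27, 0] -> max=27
step 11: append 50 -> window=[27, 4, 27, 0, 50] -> max=50
step 12: append 36 -> window=[4, 27, 0, 50, 36] -> max=50
step 13: append 23 -> window=[27, 0, 50, 36, 23] -> max=50
step 14: append 5 -> window=[0, 50, 36, 23, 5] -> max=50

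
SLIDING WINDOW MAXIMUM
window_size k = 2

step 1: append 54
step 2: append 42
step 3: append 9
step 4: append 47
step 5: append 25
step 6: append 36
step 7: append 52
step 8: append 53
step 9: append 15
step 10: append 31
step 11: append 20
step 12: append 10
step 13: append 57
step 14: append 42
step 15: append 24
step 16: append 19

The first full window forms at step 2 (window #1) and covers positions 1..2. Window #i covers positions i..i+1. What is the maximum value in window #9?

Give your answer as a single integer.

Answer: 31

Derivation:
step 1: append 54 -> window=[54] (not full yet)
step 2: append 42 -> window=[54, 42] -> max=54
step 3: append 9 -> window=[42, 9] -> max=42
step 4: append 47 -> window=[9, 47] -> max=47
step 5: append 25 -> window=[47, 25] -> max=47
step 6: append 36 -> window=[25, 36] -> max=36
step 7: append 52 -> window=[36, 52] -> max=52
step 8: append 53 -> window=[52, 53] -> max=53
step 9: append 15 -> window=[53, 15] -> max=53
step 10: append 31 -> window=[15, 31] -> max=31
Window #9 max = 31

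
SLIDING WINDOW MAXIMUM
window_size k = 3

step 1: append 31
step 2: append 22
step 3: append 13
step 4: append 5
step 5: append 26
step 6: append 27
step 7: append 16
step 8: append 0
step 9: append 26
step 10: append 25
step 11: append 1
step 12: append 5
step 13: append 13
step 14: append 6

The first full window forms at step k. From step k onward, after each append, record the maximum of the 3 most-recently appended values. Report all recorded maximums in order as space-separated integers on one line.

Answer: 31 22 26 27 27 27 26 26 26 25 13 13

Derivation:
step 1: append 31 -> window=[31] (not full yet)
step 2: append 22 -> window=[31, 22] (not full yet)
step 3: append 13 -> window=[31, 22, 13] -> max=31
step 4: append 5 -> window=[22, 13, 5] -> max=22
step 5: append 26 -> window=[13, 5, 26] -> max=26
step 6: append 27 -> window=[5, 26, 27] -> max=27
step 7: append 16 -> window=[26, 27, 16] -> max=27
step 8: append 0 -> window=[27, 16, 0] -> max=27
step 9: append 26 -> window=[16, 0, 26] -> max=26
step 10: append 25 -> window=[0, 26, 25] -> max=26
step 11: append 1 -> window=[26, 25, 1] -> max=26
step 12: append 5 -> window=[25, 1, 5] -> max=25
step 13: append 13 -> window=[1, 5, 13] -> max=13
step 14: append 6 -> window=[5, 13, 6] -> max=13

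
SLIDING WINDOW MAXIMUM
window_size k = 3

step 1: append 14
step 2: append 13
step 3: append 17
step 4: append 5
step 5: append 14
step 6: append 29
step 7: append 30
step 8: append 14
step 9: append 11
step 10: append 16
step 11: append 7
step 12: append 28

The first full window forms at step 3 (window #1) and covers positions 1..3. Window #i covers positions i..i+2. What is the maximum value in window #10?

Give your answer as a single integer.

step 1: append 14 -> window=[14] (not full yet)
step 2: append 13 -> window=[14, 13] (not full yet)
step 3: append 17 -> window=[14, 13, 17] -> max=17
step 4: append 5 -> window=[13, 17, 5] -> max=17
step 5: append 14 -> window=[17, 5, 14] -> max=17
step 6: append 29 -> window=[5, 14, 29] -> max=29
step 7: append 30 -> window=[14, 29, 30] -> max=30
step 8: append 14 -> window=[29, 30, 14] -> max=30
step 9: append 11 -> window=[30, 14, 11] -> max=30
step 10: append 16 -> window=[14, 11, 16] -> max=16
step 11: append 7 -> window=[11, 16, 7] -> max=16
step 12: append 28 -> window=[16, 7, 28] -> max=28
Window #10 max = 28

Answer: 28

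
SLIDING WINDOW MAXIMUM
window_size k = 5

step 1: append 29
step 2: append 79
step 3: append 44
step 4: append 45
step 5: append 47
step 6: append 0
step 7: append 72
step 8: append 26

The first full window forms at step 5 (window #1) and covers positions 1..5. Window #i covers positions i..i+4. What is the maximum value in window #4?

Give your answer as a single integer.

step 1: append 29 -> window=[29] (not full yet)
step 2: append 79 -> window=[29, 79] (not full yet)
step 3: append 44 -> window=[29, 79, 44] (not full yet)
step 4: append 45 -> window=[29, 79, 44, 45] (not full yet)
step 5: append 47 -> window=[29, 79, 44, 45, 47] -> max=79
step 6: append 0 -> window=[79, 44, 45, 47, 0] -> max=79
step 7: append 72 -> window=[44, 45, 47, 0, 72] -> max=72
step 8: append 26 -> window=[45, 47, 0, 72, 26] -> max=72
Window #4 max = 72

Answer: 72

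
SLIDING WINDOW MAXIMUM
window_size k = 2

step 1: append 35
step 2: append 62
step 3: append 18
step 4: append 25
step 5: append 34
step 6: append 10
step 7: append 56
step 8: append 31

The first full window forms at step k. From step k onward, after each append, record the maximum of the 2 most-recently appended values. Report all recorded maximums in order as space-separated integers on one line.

step 1: append 35 -> window=[35] (not full yet)
step 2: append 62 -> window=[35, 62] -> max=62
step 3: append 18 -> window=[62, 18] -> max=62
step 4: append 25 -> window=[18, 25] -> max=25
step 5: append 34 -> window=[25, 34] -> max=34
step 6: append 10 -> window=[34, 10] -> max=34
step 7: append 56 -> window=[10, 56] -> max=56
step 8: append 31 -> window=[56, 31] -> max=56

Answer: 62 62 25 34 34 56 56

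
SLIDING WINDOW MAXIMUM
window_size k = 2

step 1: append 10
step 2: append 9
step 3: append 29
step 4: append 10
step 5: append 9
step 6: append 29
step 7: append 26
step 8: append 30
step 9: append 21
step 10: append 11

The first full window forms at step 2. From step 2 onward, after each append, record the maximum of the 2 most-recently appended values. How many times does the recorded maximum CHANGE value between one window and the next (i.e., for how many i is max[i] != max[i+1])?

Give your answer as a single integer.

Answer: 5

Derivation:
step 1: append 10 -> window=[10] (not full yet)
step 2: append 9 -> window=[10, 9] -> max=10
step 3: append 29 -> window=[9, 29] -> max=29
step 4: append 10 -> window=[29, 10] -> max=29
step 5: append 9 -> window=[10, 9] -> max=10
step 6: append 29 -> window=[9, 29] -> max=29
step 7: append 26 -> window=[29, 26] -> max=29
step 8: append 30 -> window=[26, 30] -> max=30
step 9: append 21 -> window=[30, 21] -> max=30
step 10: append 11 -> window=[21, 11] -> max=21
Recorded maximums: 10 29 29 10 29 29 30 30 21
Changes between consecutive maximums: 5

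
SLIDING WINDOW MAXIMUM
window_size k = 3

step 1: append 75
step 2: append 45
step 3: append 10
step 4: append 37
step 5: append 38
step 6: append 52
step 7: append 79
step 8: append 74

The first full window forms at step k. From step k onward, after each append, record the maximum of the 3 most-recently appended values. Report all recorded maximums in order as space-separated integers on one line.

Answer: 75 45 38 52 79 79

Derivation:
step 1: append 75 -> window=[75] (not full yet)
step 2: append 45 -> window=[75, 45] (not full yet)
step 3: append 10 -> window=[75, 45, 10] -> max=75
step 4: append 37 -> window=[45, 10, 37] -> max=45
step 5: append 38 -> window=[10, 37, 38] -> max=38
step 6: append 52 -> window=[37, 38, 52] -> max=52
step 7: append 79 -> window=[38, 52, 79] -> max=79
step 8: append 74 -> window=[52, 79, 74] -> max=79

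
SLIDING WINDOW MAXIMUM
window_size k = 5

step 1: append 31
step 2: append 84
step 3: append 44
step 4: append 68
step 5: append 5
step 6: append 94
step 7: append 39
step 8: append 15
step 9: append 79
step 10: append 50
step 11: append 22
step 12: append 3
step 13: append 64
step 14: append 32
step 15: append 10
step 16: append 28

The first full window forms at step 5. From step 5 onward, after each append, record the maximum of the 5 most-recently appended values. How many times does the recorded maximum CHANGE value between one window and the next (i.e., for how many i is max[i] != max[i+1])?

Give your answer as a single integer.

step 1: append 31 -> window=[31] (not full yet)
step 2: append 84 -> window=[31, 84] (not full yet)
step 3: append 44 -> window=[31, 84, 44] (not full yet)
step 4: append 68 -> window=[31, 84, 44, 68] (not full yet)
step 5: append 5 -> window=[31, 84, 44, 68, 5] -> max=84
step 6: append 94 -> window=[84, 44, 68, 5, 94] -> max=94
step 7: append 39 -> window=[44, 68, 5, 94, 39] -> max=94
step 8: append 15 -> window=[68, 5, 94, 39, 15] -> max=94
step 9: append 79 -> window=[5, 94, 39, 15, 79] -> max=94
step 10: append 50 -> window=[94, 39, 15, 79, 50] -> max=94
step 11: append 22 -> window=[39, 15, 79, 50, 22] -> max=79
step 12: append 3 -> window=[15, 79, 50, 22, 3] -> max=79
step 13: append 64 -> window=[79, 50, 22, 3, 64] -> max=79
step 14: append 32 -> window=[50, 22, 3, 64, 32] -> max=64
step 15: append 10 -> window=[22, 3, 64, 32, 10] -> max=64
step 16: append 28 -> window=[3, 64, 32, 10, 28] -> max=64
Recorded maximums: 84 94 94 94 94 94 79 79 79 64 64 64
Changes between consecutive maximums: 3

Answer: 3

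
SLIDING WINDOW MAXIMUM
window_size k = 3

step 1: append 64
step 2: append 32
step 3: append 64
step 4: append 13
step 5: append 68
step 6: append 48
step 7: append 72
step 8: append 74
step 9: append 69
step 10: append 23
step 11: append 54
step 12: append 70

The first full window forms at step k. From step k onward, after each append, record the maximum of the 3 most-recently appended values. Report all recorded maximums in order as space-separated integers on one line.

step 1: append 64 -> window=[64] (not full yet)
step 2: append 32 -> window=[64, 32] (not full yet)
step 3: append 64 -> window=[64, 32, 64] -> max=64
step 4: append 13 -> window=[32, 64, 13] -> max=64
step 5: append 68 -> window=[64, 13, 68] -> max=68
step 6: append 48 -> window=[13, 68, 48] -> max=68
step 7: append 72 -> window=[68, 48, 72] -> max=72
step 8: append 74 -> window=[48, 72, 74] -> max=74
step 9: append 69 -> window=[72, 74, 69] -> max=74
step 10: append 23 -> window=[74, 69, 23] -> max=74
step 11: append 54 -> window=[69, 23, 54] -> max=69
step 12: append 70 -> window=[23, 54, 70] -> max=70

Answer: 64 64 68 68 72 74 74 74 69 70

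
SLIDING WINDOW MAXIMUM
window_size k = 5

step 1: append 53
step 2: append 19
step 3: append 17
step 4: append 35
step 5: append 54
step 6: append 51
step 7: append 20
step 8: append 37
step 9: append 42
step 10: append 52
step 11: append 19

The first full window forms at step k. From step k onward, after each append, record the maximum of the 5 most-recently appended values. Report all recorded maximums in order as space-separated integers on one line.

step 1: append 53 -> window=[53] (not full yet)
step 2: append 19 -> window=[53, 19] (not full yet)
step 3: append 17 -> window=[53, 19, 17] (not full yet)
step 4: append 35 -> window=[53, 19, 17, 35] (not full yet)
step 5: append 54 -> window=[53, 19, 17, 35, 54] -> max=54
step 6: append 51 -> window=[19, 17, 35, 54, 51] -> max=54
step 7: append 20 -> window=[17, 35, 54, 51, 20] -> max=54
step 8: append 37 -> window=[35, 54, 51, 20, 37] -> max=54
step 9: append 42 -> window=[54, 51, 20, 37, 42] -> max=54
step 10: append 52 -> window=[51, 20, 37, 42, 52] -> max=52
step 11: append 19 -> window=[20, 37, 42, 52, 19] -> max=52

Answer: 54 54 54 54 54 52 52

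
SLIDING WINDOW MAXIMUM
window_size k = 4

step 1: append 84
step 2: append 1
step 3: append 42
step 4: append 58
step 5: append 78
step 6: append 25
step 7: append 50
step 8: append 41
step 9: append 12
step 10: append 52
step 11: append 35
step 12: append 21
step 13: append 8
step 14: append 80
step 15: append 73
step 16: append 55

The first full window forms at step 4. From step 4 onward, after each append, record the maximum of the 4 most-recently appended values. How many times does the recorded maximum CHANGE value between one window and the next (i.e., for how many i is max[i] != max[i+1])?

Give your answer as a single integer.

step 1: append 84 -> window=[84] (not full yet)
step 2: append 1 -> window=[84, 1] (not full yet)
step 3: append 42 -> window=[84, 1, 42] (not full yet)
step 4: append 58 -> window=[84, 1, 42, 58] -> max=84
step 5: append 78 -> window=[1, 42, 58, 78] -> max=78
step 6: append 25 -> window=[42, 58, 78, 25] -> max=78
step 7: append 50 -> window=[58, 78, 25, 50] -> max=78
step 8: append 41 -> window=[78, 25, 50, 41] -> max=78
step 9: append 12 -> window=[25, 50, 41, 12] -> max=50
step 10: append 52 -> window=[50, 41, 12, 52] -> max=52
step 11: append 35 -> window=[41, 12, 52, 35] -> max=52
step 12: append 21 -> window=[12, 52, 35, 21] -> max=52
step 13: append 8 -> window=[52, 35, 21, 8] -> max=52
step 14: append 80 -> window=[35, 21, 8, 80] -> max=80
step 15: append 73 -> window=[21, 8, 80, 73] -> max=80
step 16: append 55 -> window=[8, 80, 73, 55] -> max=80
Recorded maximums: 84 78 78 78 78 50 52 52 52 52 80 80 80
Changes between consecutive maximums: 4

Answer: 4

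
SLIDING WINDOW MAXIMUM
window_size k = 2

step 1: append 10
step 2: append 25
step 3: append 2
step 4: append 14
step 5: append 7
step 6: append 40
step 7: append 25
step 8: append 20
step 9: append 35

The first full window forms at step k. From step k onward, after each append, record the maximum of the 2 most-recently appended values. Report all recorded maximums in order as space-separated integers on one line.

step 1: append 10 -> window=[10] (not full yet)
step 2: append 25 -> window=[10, 25] -> max=25
step 3: append 2 -> window=[25, 2] -> max=25
step 4: append 14 -> window=[2, 14] -> max=14
step 5: append 7 -> window=[14, 7] -> max=14
step 6: append 40 -> window=[7, 40] -> max=40
step 7: append 25 -> window=[40, 25] -> max=40
step 8: append 20 -> window=[25, 20] -> max=25
step 9: append 35 -> window=[20, 35] -> max=35

Answer: 25 25 14 14 40 40 25 35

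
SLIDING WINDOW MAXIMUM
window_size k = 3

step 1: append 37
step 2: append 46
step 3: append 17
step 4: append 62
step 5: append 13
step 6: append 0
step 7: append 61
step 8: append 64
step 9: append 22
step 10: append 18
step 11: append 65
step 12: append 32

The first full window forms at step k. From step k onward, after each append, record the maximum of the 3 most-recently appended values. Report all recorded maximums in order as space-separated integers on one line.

step 1: append 37 -> window=[37] (not full yet)
step 2: append 46 -> window=[37, 46] (not full yet)
step 3: append 17 -> window=[37, 46, 17] -> max=46
step 4: append 62 -> window=[46, 17, 62] -> max=62
step 5: append 13 -> window=[17, 62, 13] -> max=62
step 6: append 0 -> window=[62, 13, 0] -> max=62
step 7: append 61 -> window=[13, 0, 61] -> max=61
step 8: append 64 -> window=[0, 61, 64] -> max=64
step 9: append 22 -> window=[61, 64, 22] -> max=64
step 10: append 18 -> window=[64, 22, 18] -> max=64
step 11: append 65 -> window=[22, 18, 65] -> max=65
step 12: append 32 -> window=[18, 65, 32] -> max=65

Answer: 46 62 62 62 61 64 64 64 65 65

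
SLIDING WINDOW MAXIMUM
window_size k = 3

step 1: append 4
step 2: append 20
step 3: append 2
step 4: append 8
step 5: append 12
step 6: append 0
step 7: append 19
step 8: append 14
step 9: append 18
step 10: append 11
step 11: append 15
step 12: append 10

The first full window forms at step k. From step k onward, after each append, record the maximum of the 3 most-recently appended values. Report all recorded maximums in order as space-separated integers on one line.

Answer: 20 20 12 12 19 19 19 18 18 15

Derivation:
step 1: append 4 -> window=[4] (not full yet)
step 2: append 20 -> window=[4, 20] (not full yet)
step 3: append 2 -> window=[4, 20, 2] -> max=20
step 4: append 8 -> window=[20, 2, 8] -> max=20
step 5: append 12 -> window=[2, 8, 12] -> max=12
step 6: append 0 -> window=[8, 12, 0] -> max=12
step 7: append 19 -> window=[12, 0, 19] -> max=19
step 8: append 14 -> window=[0, 19, 14] -> max=19
step 9: append 18 -> window=[19, 14, 18] -> max=19
step 10: append 11 -> window=[14, 18, 11] -> max=18
step 11: append 15 -> window=[18, 11, 15] -> max=18
step 12: append 10 -> window=[11, 15, 10] -> max=15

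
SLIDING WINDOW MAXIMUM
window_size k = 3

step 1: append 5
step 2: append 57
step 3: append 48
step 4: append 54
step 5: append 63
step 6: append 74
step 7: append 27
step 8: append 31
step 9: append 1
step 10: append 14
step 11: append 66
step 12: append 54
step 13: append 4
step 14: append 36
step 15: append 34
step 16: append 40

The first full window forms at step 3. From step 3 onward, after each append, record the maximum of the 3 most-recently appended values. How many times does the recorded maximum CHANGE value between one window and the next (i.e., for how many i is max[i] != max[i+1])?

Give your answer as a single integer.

step 1: append 5 -> window=[5] (not full yet)
step 2: append 57 -> window=[5, 57] (not full yet)
step 3: append 48 -> window=[5, 57, 48] -> max=57
step 4: append 54 -> window=[57, 48, 54] -> max=57
step 5: append 63 -> window=[48, 54, 63] -> max=63
step 6: append 74 -> window=[54, 63, 74] -> max=74
step 7: append 27 -> window=[63, 74, 27] -> max=74
step 8: append 31 -> window=[74, 27, 31] -> max=74
step 9: append 1 -> window=[27, 31, 1] -> max=31
step 10: append 14 -> window=[31, 1, 14] -> max=31
step 11: append 66 -> window=[1, 14, 66] -> max=66
step 12: append 54 -> window=[14, 66, 54] -> max=66
step 13: append 4 -> window=[66, 54, 4] -> max=66
step 14: append 36 -> window=[54, 4, 36] -> max=54
step 15: append 34 -> window=[4, 36, 34] -> max=36
step 16: append 40 -> window=[36, 34, 40] -> max=40
Recorded maximums: 57 57 63 74 74 74 31 31 66 66 66 54 36 40
Changes between consecutive maximums: 7

Answer: 7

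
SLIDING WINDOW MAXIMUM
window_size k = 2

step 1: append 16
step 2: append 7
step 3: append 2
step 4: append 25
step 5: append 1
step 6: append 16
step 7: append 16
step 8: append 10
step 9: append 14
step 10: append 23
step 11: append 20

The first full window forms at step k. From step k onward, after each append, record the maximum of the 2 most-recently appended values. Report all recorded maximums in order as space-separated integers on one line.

step 1: append 16 -> window=[16] (not full yet)
step 2: append 7 -> window=[16, 7] -> max=16
step 3: append 2 -> window=[7, 2] -> max=7
step 4: append 25 -> window=[2, 25] -> max=25
step 5: append 1 -> window=[25, 1] -> max=25
step 6: append 16 -> window=[1, 16] -> max=16
step 7: append 16 -> window=[16, 16] -> max=16
step 8: append 10 -> window=[16, 10] -> max=16
step 9: append 14 -> window=[10, 14] -> max=14
step 10: append 23 -> window=[14, 23] -> max=23
step 11: append 20 -> window=[23, 20] -> max=23

Answer: 16 7 25 25 16 16 16 14 23 23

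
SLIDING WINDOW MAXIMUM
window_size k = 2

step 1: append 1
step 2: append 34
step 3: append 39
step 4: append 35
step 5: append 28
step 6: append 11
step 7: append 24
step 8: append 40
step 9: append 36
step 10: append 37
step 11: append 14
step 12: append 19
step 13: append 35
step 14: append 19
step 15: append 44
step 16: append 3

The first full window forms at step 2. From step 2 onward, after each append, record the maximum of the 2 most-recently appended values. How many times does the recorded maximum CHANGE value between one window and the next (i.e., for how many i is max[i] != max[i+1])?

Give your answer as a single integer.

step 1: append 1 -> window=[1] (not full yet)
step 2: append 34 -> window=[1, 34] -> max=34
step 3: append 39 -> window=[34, 39] -> max=39
step 4: append 35 -> window=[39, 35] -> max=39
step 5: append 28 -> window=[35, 28] -> max=35
step 6: append 11 -> window=[28, 11] -> max=28
step 7: append 24 -> window=[11, 24] -> max=24
step 8: append 40 -> window=[24, 40] -> max=40
step 9: append 36 -> window=[40, 36] -> max=40
step 10: append 37 -> window=[36, 37] -> max=37
step 11: append 14 -> window=[37, 14] -> max=37
step 12: append 19 -> window=[14, 19] -> max=19
step 13: append 35 -> window=[19, 35] -> max=35
step 14: append 19 -> window=[35, 19] -> max=35
step 15: append 44 -> window=[19, 44] -> max=44
step 16: append 3 -> window=[44, 3] -> max=44
Recorded maximums: 34 39 39 35 28 24 40 40 37 37 19 35 35 44 44
Changes between consecutive maximums: 9

Answer: 9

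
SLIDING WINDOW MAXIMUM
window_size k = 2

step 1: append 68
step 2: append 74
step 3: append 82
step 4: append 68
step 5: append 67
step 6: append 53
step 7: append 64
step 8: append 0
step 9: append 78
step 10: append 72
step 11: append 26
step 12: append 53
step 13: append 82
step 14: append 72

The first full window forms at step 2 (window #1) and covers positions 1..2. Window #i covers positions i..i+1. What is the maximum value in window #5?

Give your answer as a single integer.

step 1: append 68 -> window=[68] (not full yet)
step 2: append 74 -> window=[68, 74] -> max=74
step 3: append 82 -> window=[74, 82] -> max=82
step 4: append 68 -> window=[82, 68] -> max=82
step 5: append 67 -> window=[68, 67] -> max=68
step 6: append 53 -> window=[67, 53] -> max=67
Window #5 max = 67

Answer: 67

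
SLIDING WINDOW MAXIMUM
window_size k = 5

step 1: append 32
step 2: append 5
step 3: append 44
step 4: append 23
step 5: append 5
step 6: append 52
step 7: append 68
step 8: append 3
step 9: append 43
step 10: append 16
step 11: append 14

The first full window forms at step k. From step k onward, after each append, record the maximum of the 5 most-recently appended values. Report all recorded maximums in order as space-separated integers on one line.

Answer: 44 52 68 68 68 68 68

Derivation:
step 1: append 32 -> window=[32] (not full yet)
step 2: append 5 -> window=[32, 5] (not full yet)
step 3: append 44 -> window=[32, 5, 44] (not full yet)
step 4: append 23 -> window=[32, 5, 44, 23] (not full yet)
step 5: append 5 -> window=[32, 5, 44, 23, 5] -> max=44
step 6: append 52 -> window=[5, 44, 23, 5, 52] -> max=52
step 7: append 68 -> window=[44, 23, 5, 52, 68] -> max=68
step 8: append 3 -> window=[23, 5, 52, 68, 3] -> max=68
step 9: append 43 -> window=[5, 52, 68, 3, 43] -> max=68
step 10: append 16 -> window=[52, 68, 3, 43, 16] -> max=68
step 11: append 14 -> window=[68, 3, 43, 16, 14] -> max=68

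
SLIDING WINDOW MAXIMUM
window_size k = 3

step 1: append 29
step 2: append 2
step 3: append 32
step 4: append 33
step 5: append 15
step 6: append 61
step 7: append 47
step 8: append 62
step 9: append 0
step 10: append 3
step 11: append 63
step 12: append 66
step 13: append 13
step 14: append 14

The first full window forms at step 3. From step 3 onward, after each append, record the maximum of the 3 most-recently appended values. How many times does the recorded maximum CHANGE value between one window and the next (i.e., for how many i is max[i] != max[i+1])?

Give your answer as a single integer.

Answer: 5

Derivation:
step 1: append 29 -> window=[29] (not full yet)
step 2: append 2 -> window=[29, 2] (not full yet)
step 3: append 32 -> window=[29, 2, 32] -> max=32
step 4: append 33 -> window=[2, 32, 33] -> max=33
step 5: append 15 -> window=[32, 33, 15] -> max=33
step 6: append 61 -> window=[33, 15, 61] -> max=61
step 7: append 47 -> window=[15, 61, 47] -> max=61
step 8: append 62 -> window=[61, 47, 62] -> max=62
step 9: append 0 -> window=[47, 62, 0] -> max=62
step 10: append 3 -> window=[62, 0, 3] -> max=62
step 11: append 63 -> window=[0, 3, 63] -> max=63
step 12: append 66 -> window=[3, 63, 66] -> max=66
step 13: append 13 -> window=[63, 66, 13] -> max=66
step 14: append 14 -> window=[66, 13, 14] -> max=66
Recorded maximums: 32 33 33 61 61 62 62 62 63 66 66 66
Changes between consecutive maximums: 5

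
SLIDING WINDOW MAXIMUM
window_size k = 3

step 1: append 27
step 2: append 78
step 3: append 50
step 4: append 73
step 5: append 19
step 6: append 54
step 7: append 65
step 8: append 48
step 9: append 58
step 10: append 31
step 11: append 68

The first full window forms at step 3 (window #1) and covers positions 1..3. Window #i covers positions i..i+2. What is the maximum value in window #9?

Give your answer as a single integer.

step 1: append 27 -> window=[27] (not full yet)
step 2: append 78 -> window=[27, 78] (not full yet)
step 3: append 50 -> window=[27, 78, 50] -> max=78
step 4: append 73 -> window=[78, 50, 73] -> max=78
step 5: append 19 -> window=[50, 73, 19] -> max=73
step 6: append 54 -> window=[73, 19, 54] -> max=73
step 7: append 65 -> window=[19, 54, 65] -> max=65
step 8: append 48 -> window=[54, 65, 48] -> max=65
step 9: append 58 -> window=[65, 48, 58] -> max=65
step 10: append 31 -> window=[48, 58, 31] -> max=58
step 11: append 68 -> window=[58, 31, 68] -> max=68
Window #9 max = 68

Answer: 68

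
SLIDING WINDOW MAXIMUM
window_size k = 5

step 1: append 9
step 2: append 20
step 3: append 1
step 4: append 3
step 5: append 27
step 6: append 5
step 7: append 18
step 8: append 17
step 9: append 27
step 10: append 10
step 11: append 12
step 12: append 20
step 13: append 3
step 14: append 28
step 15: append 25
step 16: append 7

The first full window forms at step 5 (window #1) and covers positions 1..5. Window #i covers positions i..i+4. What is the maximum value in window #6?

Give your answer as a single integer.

step 1: append 9 -> window=[9] (not full yet)
step 2: append 20 -> window=[9, 20] (not full yet)
step 3: append 1 -> window=[9, 20, 1] (not full yet)
step 4: append 3 -> window=[9, 20, 1, 3] (not full yet)
step 5: append 27 -> window=[9, 20, 1, 3, 27] -> max=27
step 6: append 5 -> window=[20, 1, 3, 27, 5] -> max=27
step 7: append 18 -> window=[1, 3, 27, 5, 18] -> max=27
step 8: append 17 -> window=[3, 27, 5, 18, 17] -> max=27
step 9: append 27 -> window=[27, 5, 18, 17, 27] -> max=27
step 10: append 10 -> window=[5, 18, 17, 27, 10] -> max=27
Window #6 max = 27

Answer: 27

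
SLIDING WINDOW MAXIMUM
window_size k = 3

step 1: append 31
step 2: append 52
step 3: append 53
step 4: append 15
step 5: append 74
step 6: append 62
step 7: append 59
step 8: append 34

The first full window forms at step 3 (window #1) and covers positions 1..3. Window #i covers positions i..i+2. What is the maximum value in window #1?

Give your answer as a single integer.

step 1: append 31 -> window=[31] (not full yet)
step 2: append 52 -> window=[31, 52] (not full yet)
step 3: append 53 -> window=[31, 52, 53] -> max=53
Window #1 max = 53

Answer: 53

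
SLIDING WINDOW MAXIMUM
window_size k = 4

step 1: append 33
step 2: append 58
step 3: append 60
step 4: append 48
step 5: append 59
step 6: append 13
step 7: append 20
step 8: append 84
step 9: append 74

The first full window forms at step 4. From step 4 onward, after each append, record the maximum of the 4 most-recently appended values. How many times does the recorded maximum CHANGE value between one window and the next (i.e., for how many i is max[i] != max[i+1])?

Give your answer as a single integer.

step 1: append 33 -> window=[33] (not full yet)
step 2: append 58 -> window=[33, 58] (not full yet)
step 3: append 60 -> window=[33, 58, 60] (not full yet)
step 4: append 48 -> window=[33, 58, 60, 48] -> max=60
step 5: append 59 -> window=[58, 60, 48, 59] -> max=60
step 6: append 13 -> window=[60, 48, 59, 13] -> max=60
step 7: append 20 -> window=[48, 59, 13, 20] -> max=59
step 8: append 84 -> window=[59, 13, 20, 84] -> max=84
step 9: append 74 -> window=[13, 20, 84, 74] -> max=84
Recorded maximums: 60 60 60 59 84 84
Changes between consecutive maximums: 2

Answer: 2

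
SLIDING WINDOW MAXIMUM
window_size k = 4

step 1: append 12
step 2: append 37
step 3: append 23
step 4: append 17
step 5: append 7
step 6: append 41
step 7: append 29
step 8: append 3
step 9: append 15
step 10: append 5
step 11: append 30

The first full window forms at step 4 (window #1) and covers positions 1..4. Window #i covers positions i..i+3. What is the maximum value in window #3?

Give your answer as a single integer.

step 1: append 12 -> window=[12] (not full yet)
step 2: append 37 -> window=[12, 37] (not full yet)
step 3: append 23 -> window=[12, 37, 23] (not full yet)
step 4: append 17 -> window=[12, 37, 23, 17] -> max=37
step 5: append 7 -> window=[37, 23, 17, 7] -> max=37
step 6: append 41 -> window=[23, 17, 7, 41] -> max=41
Window #3 max = 41

Answer: 41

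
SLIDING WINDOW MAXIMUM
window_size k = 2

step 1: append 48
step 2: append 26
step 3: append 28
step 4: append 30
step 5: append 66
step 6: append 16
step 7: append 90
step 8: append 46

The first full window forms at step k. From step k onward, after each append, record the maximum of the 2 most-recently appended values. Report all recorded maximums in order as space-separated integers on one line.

step 1: append 48 -> window=[48] (not full yet)
step 2: append 26 -> window=[48, 26] -> max=48
step 3: append 28 -> window=[26, 28] -> max=28
step 4: append 30 -> window=[28, 30] -> max=30
step 5: append 66 -> window=[30, 66] -> max=66
step 6: append 16 -> window=[66, 16] -> max=66
step 7: append 90 -> window=[16, 90] -> max=90
step 8: append 46 -> window=[90, 46] -> max=90

Answer: 48 28 30 66 66 90 90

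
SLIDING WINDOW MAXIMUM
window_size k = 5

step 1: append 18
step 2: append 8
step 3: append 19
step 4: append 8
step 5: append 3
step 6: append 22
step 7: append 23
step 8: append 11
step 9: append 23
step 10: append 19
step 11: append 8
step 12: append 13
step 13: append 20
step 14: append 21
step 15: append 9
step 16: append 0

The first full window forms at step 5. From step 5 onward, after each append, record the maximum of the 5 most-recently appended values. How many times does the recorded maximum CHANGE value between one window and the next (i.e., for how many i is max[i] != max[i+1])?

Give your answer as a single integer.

step 1: append 18 -> window=[18] (not full yet)
step 2: append 8 -> window=[18, 8] (not full yet)
step 3: append 19 -> window=[18, 8, 19] (not full yet)
step 4: append 8 -> window=[18, 8, 19, 8] (not full yet)
step 5: append 3 -> window=[18, 8, 19, 8, 3] -> max=19
step 6: append 22 -> window=[8, 19, 8, 3, 22] -> max=22
step 7: append 23 -> window=[19, 8, 3, 22, 23] -> max=23
step 8: append 11 -> window=[8, 3, 22, 23, 11] -> max=23
step 9: append 23 -> window=[3, 22, 23, 11, 23] -> max=23
step 10: append 19 -> window=[22, 23, 11, 23, 19] -> max=23
step 11: append 8 -> window=[23, 11, 23, 19, 8] -> max=23
step 12: append 13 -> window=[11, 23, 19, 8, 13] -> max=23
step 13: append 20 -> window=[23, 19, 8, 13, 20] -> max=23
step 14: append 21 -> window=[19, 8, 13, 20, 21] -> max=21
step 15: append 9 -> window=[8, 13, 20, 21, 9] -> max=21
step 16: append 0 -> window=[13, 20, 21, 9, 0] -> max=21
Recorded maximums: 19 22 23 23 23 23 23 23 23 21 21 21
Changes between consecutive maximums: 3

Answer: 3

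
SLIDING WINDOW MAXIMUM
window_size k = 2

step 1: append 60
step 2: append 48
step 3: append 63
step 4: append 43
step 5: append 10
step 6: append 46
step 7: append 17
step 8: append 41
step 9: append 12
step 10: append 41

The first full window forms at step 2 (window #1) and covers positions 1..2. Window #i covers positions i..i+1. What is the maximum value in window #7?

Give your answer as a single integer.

step 1: append 60 -> window=[60] (not full yet)
step 2: append 48 -> window=[60, 48] -> max=60
step 3: append 63 -> window=[48, 63] -> max=63
step 4: append 43 -> window=[63, 43] -> max=63
step 5: append 10 -> window=[43, 10] -> max=43
step 6: append 46 -> window=[10, 46] -> max=46
step 7: append 17 -> window=[46, 17] -> max=46
step 8: append 41 -> window=[17, 41] -> max=41
Window #7 max = 41

Answer: 41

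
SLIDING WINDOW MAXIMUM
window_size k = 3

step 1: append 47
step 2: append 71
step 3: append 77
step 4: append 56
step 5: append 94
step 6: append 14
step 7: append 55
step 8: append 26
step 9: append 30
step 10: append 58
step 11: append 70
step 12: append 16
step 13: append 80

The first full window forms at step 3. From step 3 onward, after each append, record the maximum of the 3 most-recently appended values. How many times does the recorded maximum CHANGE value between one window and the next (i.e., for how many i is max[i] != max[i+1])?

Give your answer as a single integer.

Answer: 5

Derivation:
step 1: append 47 -> window=[47] (not full yet)
step 2: append 71 -> window=[47, 71] (not full yet)
step 3: append 77 -> window=[47, 71, 77] -> max=77
step 4: append 56 -> window=[71, 77, 56] -> max=77
step 5: append 94 -> window=[77, 56, 94] -> max=94
step 6: append 14 -> window=[56, 94, 14] -> max=94
step 7: append 55 -> window=[94, 14, 55] -> max=94
step 8: append 26 -> window=[14, 55, 26] -> max=55
step 9: append 30 -> window=[55, 26, 30] -> max=55
step 10: append 58 -> window=[26, 30, 58] -> max=58
step 11: append 70 -> window=[30, 58, 70] -> max=70
step 12: append 16 -> window=[58, 70, 16] -> max=70
step 13: append 80 -> window=[70, 16, 80] -> max=80
Recorded maximums: 77 77 94 94 94 55 55 58 70 70 80
Changes between consecutive maximums: 5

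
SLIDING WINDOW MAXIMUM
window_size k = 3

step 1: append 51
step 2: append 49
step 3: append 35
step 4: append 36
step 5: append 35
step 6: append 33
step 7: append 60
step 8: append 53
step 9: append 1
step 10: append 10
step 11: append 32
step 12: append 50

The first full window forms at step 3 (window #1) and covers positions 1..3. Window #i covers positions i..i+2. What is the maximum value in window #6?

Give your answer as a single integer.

step 1: append 51 -> window=[51] (not full yet)
step 2: append 49 -> window=[51, 49] (not full yet)
step 3: append 35 -> window=[51, 49, 35] -> max=51
step 4: append 36 -> window=[49, 35, 36] -> max=49
step 5: append 35 -> window=[35, 36, 35] -> max=36
step 6: append 33 -> window=[36, 35, 33] -> max=36
step 7: append 60 -> window=[35, 33, 60] -> max=60
step 8: append 53 -> window=[33, 60, 53] -> max=60
Window #6 max = 60

Answer: 60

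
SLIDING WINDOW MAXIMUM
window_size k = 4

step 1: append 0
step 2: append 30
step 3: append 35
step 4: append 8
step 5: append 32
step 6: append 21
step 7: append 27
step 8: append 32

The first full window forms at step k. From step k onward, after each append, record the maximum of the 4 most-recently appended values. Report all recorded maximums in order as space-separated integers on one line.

Answer: 35 35 35 32 32

Derivation:
step 1: append 0 -> window=[0] (not full yet)
step 2: append 30 -> window=[0, 30] (not full yet)
step 3: append 35 -> window=[0, 30, 35] (not full yet)
step 4: append 8 -> window=[0, 30, 35, 8] -> max=35
step 5: append 32 -> window=[30, 35, 8, 32] -> max=35
step 6: append 21 -> window=[35, 8, 32, 21] -> max=35
step 7: append 27 -> window=[8, 32, 21, 27] -> max=32
step 8: append 32 -> window=[32, 21, 27, 32] -> max=32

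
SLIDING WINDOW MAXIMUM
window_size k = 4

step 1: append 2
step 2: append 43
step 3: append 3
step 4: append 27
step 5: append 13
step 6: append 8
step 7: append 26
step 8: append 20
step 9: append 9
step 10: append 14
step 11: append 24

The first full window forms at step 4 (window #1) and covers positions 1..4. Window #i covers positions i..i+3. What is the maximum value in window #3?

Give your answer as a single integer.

step 1: append 2 -> window=[2] (not full yet)
step 2: append 43 -> window=[2, 43] (not full yet)
step 3: append 3 -> window=[2, 43, 3] (not full yet)
step 4: append 27 -> window=[2, 43, 3, 27] -> max=43
step 5: append 13 -> window=[43, 3, 27, 13] -> max=43
step 6: append 8 -> window=[3, 27, 13, 8] -> max=27
Window #3 max = 27

Answer: 27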